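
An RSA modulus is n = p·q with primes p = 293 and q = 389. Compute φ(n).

113296

For distinct primes, φ(pq) = (p−1)(q−1) = 292 × 388 = 113296.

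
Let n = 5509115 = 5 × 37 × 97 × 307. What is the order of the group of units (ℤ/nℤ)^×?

φ(5509115) = 5509115 · (1 − 1/5) · (1 − 1/37) · (1 − 1/97) · (1 − 1/307)
       = 5509115 · 4230144/5509115 = 4230144.

4230144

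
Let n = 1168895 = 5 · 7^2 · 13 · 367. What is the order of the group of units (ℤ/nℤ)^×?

737856

φ(5) = 5 − 1 = 4.
φ(7^2) = 7^1·(7−1) = 7·6 = 42.
φ(13) = 13 − 1 = 12.
φ(367) = 367 − 1 = 366.
Multiply: 4 · 42 · 12 · 366 = 737856.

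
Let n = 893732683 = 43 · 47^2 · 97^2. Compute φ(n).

845566848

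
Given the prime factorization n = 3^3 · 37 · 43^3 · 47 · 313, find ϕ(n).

φ(3^3) = 3^2·(3−1) = 9·2 = 18.
φ(37) = 37 − 1 = 36.
φ(43^3) = 43^2·(43−1) = 1849·42 = 77658.
φ(47) = 47 − 1 = 46.
φ(313) = 313 − 1 = 312.
φ(1168457849523) = 18 × 36 × 77658 × 46 × 312 = 722226855168.

722226855168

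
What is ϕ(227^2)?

φ(227^2) = 227^2 − 227^1 = 51529 − 227 = 51302.

51302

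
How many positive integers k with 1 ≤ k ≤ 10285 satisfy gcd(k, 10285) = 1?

First factor: 10285 = 5 · 11^2 · 17.
φ(5) = 5 − 1 = 4.
φ(11^2) = 11^2 − 11^1 = 121 − 11 = 110.
φ(17) = 17 − 1 = 16.
Multiply: 4 · 110 · 16 = 7040.

7040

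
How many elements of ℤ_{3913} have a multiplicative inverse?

3913 = 7 · 13 · 43.
φ(7) = 7 − 1 = 6.
φ(13) = 13 − 1 = 12.
φ(43) = 43 − 1 = 42.
Since φ is multiplicative, φ(3913) = 6 · 12 · 42 = 3024.

3024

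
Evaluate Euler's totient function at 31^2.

φ(961) = 961 · (1 − 1/31)
       = 961 · 30/31 = 930.

930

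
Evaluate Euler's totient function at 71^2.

φ(5041) = 5041 · (1 − 1/71)
       = 5041 · 70/71 = 4970.

4970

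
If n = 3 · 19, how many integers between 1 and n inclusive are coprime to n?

36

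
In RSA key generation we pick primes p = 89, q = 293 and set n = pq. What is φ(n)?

25696

φ(pq) = (p−1)(q−1) = 88 · 292 = 25696.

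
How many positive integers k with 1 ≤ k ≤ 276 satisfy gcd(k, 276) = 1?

88

First factor: 276 = 2^2 * 3 * 23.
φ(276) = 276 · (1 − 1/2) · (1 − 1/3) · (1 − 1/23)
       = 276 · 44/138 = 88.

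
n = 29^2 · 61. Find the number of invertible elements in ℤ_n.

φ(51301) = 51301 · (1 − 1/29) · (1 − 1/61)
       = 51301 · 1680/1769 = 48720.

48720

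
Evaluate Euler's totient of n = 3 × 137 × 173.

46784

φ(71103) = 71103 · (1 − 1/3) · (1 − 1/137) · (1 − 1/173)
       = 71103 · 46784/71103 = 46784.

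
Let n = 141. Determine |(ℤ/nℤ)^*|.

92

Factor 141: 141 = 3 · 47.
φ(3) = 3 − 1 = 2.
φ(47) = 47 − 1 = 46.
Multiply: 2 · 46 = 92.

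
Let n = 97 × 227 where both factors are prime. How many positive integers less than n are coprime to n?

φ(22019) = 22019 · (1 − 1/97) · (1 − 1/227)
       = 22019 · 21696/22019 = 21696.

21696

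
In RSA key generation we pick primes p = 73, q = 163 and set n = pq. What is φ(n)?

11664

φ(11899) = 11899 · (1 − 1/73) · (1 − 1/163)
       = 11899 · 11664/11899 = 11664.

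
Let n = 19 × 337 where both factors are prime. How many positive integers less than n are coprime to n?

6048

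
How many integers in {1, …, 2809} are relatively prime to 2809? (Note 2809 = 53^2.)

φ(2809) = 2809 · (1 − 1/53)
       = 2809 · 52/53 = 2756.

2756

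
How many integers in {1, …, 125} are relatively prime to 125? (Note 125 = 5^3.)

100

φ(5^3) = 5^2·(5−1) = 25·4 = 100.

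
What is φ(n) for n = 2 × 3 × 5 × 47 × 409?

150144

φ(2) = 2 − 1 = 1.
φ(3) = 3 − 1 = 2.
φ(5) = 5 − 1 = 4.
φ(47) = 47 − 1 = 46.
φ(409) = 409 − 1 = 408.
Multiply: 1 · 2 · 4 · 46 · 408 = 150144.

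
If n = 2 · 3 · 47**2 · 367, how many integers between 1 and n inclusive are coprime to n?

φ(2) = 2 − 1 = 1.
φ(3) = 3 − 1 = 2.
φ(47^2) = 47^2 − 47^1 = 2209 − 47 = 2162.
φ(367) = 367 − 1 = 366.
φ(4864218) = 1 × 2 × 2162 × 366 = 1582584.

1582584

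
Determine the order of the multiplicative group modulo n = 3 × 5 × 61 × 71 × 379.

12700800

φ(3) = 3 − 1 = 2.
φ(5) = 5 − 1 = 4.
φ(61) = 61 − 1 = 60.
φ(71) = 71 − 1 = 70.
φ(379) = 379 − 1 = 378.
Multiply: 2 · 4 · 60 · 70 · 378 = 12700800.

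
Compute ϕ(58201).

Prime factorization: 58201 = 11**2 * 13 * 37.
φ(11^2) = 11^1·(11−1) = 11·10 = 110.
φ(13) = 13 − 1 = 12.
φ(37) = 37 − 1 = 36.
φ(58201) = 110 × 12 × 36 = 47520.

47520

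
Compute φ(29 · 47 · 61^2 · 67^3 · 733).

φ(29) = 29 − 1 = 28.
φ(47) = 47 − 1 = 46.
φ(61^2) = 61^2 − 61^1 = 3721 − 61 = 3660.
φ(67^3) = 67^2·(67−1) = 4489·66 = 296274.
φ(733) = 733 − 1 = 732.
Since φ is multiplicative, φ(1118108395867717) = 28 · 46 · 3660 · 296274 · 732 = 1022354635357440.

1022354635357440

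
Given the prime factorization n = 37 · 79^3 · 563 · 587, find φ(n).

5771453721696

φ(37) = 37 − 1 = 36.
φ(79^3) = 79^3 − 79^2 = 493039 − 6241 = 486798.
φ(563) = 563 − 1 = 562.
φ(587) = 587 − 1 = 586.
Since φ is multiplicative, φ(6028780805083) = 36 · 486798 · 562 · 586 = 5771453721696.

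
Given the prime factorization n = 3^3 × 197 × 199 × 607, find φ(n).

423317664

φ(3^3) = 3^2·(3−1) = 9·2 = 18.
φ(197) = 197 − 1 = 196.
φ(199) = 199 − 1 = 198.
φ(607) = 607 − 1 = 606.
φ(642497967) = 18 × 196 × 198 × 606 = 423317664.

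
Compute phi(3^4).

54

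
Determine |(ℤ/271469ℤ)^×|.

221760

Prime factorization: 271469 = 11 * 23 * 29 * 37.
φ(11) = 11 − 1 = 10.
φ(23) = 23 − 1 = 22.
φ(29) = 29 − 1 = 28.
φ(37) = 37 − 1 = 36.
Multiply: 10 · 22 · 28 · 36 = 221760.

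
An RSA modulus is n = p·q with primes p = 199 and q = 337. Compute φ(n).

66528

φ(199) = 199 − 1 = 198.
φ(337) = 337 − 1 = 336.
φ(67063) = 198 × 336 = 66528.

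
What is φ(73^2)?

5256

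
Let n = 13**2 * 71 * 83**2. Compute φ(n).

φ(82661111) = 82661111 · (1 − 1/13) · (1 − 1/71) · (1 − 1/83)
       = 82661111 · 68880/76609 = 74321520.

74321520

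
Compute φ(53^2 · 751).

2067000

φ(53^2) = 53^2 − 53^1 = 2809 − 53 = 2756.
φ(751) = 751 − 1 = 750.
φ(2109559) = 2756 × 750 = 2067000.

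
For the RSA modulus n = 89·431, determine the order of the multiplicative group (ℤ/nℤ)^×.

For distinct primes, φ(pq) = (p−1)(q−1) = 88 × 430 = 37840.

37840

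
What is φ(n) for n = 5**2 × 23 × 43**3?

34169520

φ(45716525) = 45716525 · (1 − 1/5) · (1 − 1/23) · (1 − 1/43)
       = 45716525 · 3696/4945 = 34169520.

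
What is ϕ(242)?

110

First factor: 242 = 2 · 11**2.
φ(242) = 242 · (1 − 1/2) · (1 − 1/11)
       = 242 · 10/22 = 110.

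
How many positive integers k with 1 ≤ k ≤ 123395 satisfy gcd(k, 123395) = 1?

Prime factorization: 123395 = 5 × 23 × 29 × 37.
φ(123395) = 123395 · (1 − 1/5) · (1 − 1/23) · (1 − 1/29) · (1 − 1/37)
       = 123395 · 88704/123395 = 88704.

88704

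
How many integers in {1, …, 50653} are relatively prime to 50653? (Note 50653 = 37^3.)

φ(50653) = 50653 · (1 − 1/37)
       = 50653 · 36/37 = 49284.

49284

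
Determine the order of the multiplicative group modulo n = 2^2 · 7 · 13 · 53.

φ(19292) = 19292 · (1 − 1/2) · (1 − 1/7) · (1 − 1/13) · (1 − 1/53)
       = 19292 · 3744/9646 = 7488.

7488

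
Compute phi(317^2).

φ(317^2) = 317^1·(317−1) = 317·316 = 100172.

100172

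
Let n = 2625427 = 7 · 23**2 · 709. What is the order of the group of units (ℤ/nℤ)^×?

φ(7) = 7 − 1 = 6.
φ(23^2) = 23^1·(23−1) = 23·22 = 506.
φ(709) = 709 − 1 = 708.
Since φ is multiplicative, φ(2625427) = 6 · 506 · 708 = 2149488.

2149488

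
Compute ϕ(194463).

115200

Prime factorization: 194463 = 3**2 · 17 · 31 · 41.
φ(194463) = 194463 · (1 − 1/3) · (1 − 1/17) · (1 − 1/31) · (1 − 1/41)
       = 194463 · 38400/64821 = 115200.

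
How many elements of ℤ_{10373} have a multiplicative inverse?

8800

Prime factorization: 10373 = 11 × 23 × 41.
φ(11) = 11 − 1 = 10.
φ(23) = 23 − 1 = 22.
φ(41) = 41 − 1 = 40.
Since φ is multiplicative, φ(10373) = 10 · 22 · 40 = 8800.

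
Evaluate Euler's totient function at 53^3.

146068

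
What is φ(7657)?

6480

7657 = 13 × 19 × 31.
φ(7657) = 7657 · (1 − 1/13) · (1 − 1/19) · (1 − 1/31)
       = 7657 · 6480/7657 = 6480.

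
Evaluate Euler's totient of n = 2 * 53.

φ(2) = 2 − 1 = 1.
φ(53) = 53 − 1 = 52.
Multiply: 1 · 52 = 52.

52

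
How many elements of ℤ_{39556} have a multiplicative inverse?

39556 = 2^2 * 11 * 29 * 31.
φ(2^2) = 2^2 − 2^1 = 4 − 2 = 2.
φ(11) = 11 − 1 = 10.
φ(29) = 29 − 1 = 28.
φ(31) = 31 − 1 = 30.
Since φ is multiplicative, φ(39556) = 2 · 10 · 28 · 30 = 16800.

16800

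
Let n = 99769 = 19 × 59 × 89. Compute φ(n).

91872

φ(19) = 19 − 1 = 18.
φ(59) = 59 − 1 = 58.
φ(89) = 89 − 1 = 88.
Multiply: 18 · 58 · 88 = 91872.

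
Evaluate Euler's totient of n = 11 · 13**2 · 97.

149760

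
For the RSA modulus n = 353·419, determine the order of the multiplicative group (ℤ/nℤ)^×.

147136

φ(n) = (p − 1)(q − 1) = (353−1)(419−1) = 352·418 = 147136.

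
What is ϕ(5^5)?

2500

φ(5^5) = 5^4·(5−1) = 625·4 = 2500.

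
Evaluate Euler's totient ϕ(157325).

100800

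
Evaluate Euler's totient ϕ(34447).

34447 = 7**2 · 19 · 37.
φ(34447) = 34447 · (1 − 1/7) · (1 − 1/19) · (1 − 1/37)
       = 34447 · 3888/4921 = 27216.

27216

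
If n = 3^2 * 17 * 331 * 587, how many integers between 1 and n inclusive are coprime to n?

φ(3^2) = 3^2 − 3^1 = 9 − 3 = 6.
φ(17) = 17 − 1 = 16.
φ(331) = 331 − 1 = 330.
φ(587) = 587 − 1 = 586.
Since φ is multiplicative, φ(29727441) = 6 · 16 · 330 · 586 = 18564480.

18564480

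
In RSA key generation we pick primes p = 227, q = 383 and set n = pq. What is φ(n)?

For distinct primes, φ(pq) = (p−1)(q−1) = 226 × 382 = 86332.

86332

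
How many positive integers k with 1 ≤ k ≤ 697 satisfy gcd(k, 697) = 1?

640

697 = 17 × 41.
φ(17) = 17 − 1 = 16.
φ(41) = 41 − 1 = 40.
φ(697) = 16 × 40 = 640.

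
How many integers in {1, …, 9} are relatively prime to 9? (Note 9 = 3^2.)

φ(9) = 9 · (1 − 1/3)
       = 9 · 2/3 = 6.

6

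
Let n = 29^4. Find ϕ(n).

φ(29^4) = 29^4 − 29^3 = 707281 − 24389 = 682892.

682892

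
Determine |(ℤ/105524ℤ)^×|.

47520

105524 = 2^2 · 23 · 31 · 37.
φ(2^2) = 2^1·(2−1) = 2·1 = 2.
φ(23) = 23 − 1 = 22.
φ(31) = 31 − 1 = 30.
φ(37) = 37 − 1 = 36.
φ(105524) = 2 × 22 × 30 × 36 = 47520.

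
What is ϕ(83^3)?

564898

φ(571787) = 571787 · (1 − 1/83)
       = 571787 · 82/83 = 564898.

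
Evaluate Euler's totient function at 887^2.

φ(786769) = 786769 · (1 − 1/887)
       = 786769 · 886/887 = 785882.

785882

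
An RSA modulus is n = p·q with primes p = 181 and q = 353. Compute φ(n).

φ(n) = (p − 1)(q − 1) = (181−1)(353−1) = 180·352 = 63360.

63360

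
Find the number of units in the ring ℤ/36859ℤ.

Prime factorization: 36859 = 29 · 31 · 41.
φ(29) = 29 − 1 = 28.
φ(31) = 31 − 1 = 30.
φ(41) = 41 − 1 = 40.
φ(36859) = 28 × 30 × 40 = 33600.

33600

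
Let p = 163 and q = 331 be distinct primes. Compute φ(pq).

φ(pq) = (p−1)(q−1) = 162 · 330 = 53460.

53460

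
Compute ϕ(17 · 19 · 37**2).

383616

φ(442187) = 442187 · (1 − 1/17) · (1 − 1/19) · (1 − 1/37)
       = 442187 · 10368/11951 = 383616.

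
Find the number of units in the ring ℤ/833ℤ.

672

Prime factorization: 833 = 7**2 · 17.
φ(833) = 833 · (1 − 1/7) · (1 − 1/17)
       = 833 · 96/119 = 672.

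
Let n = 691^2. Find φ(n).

476790

φ(691^2) = 691^2 − 691^1 = 477481 − 691 = 476790.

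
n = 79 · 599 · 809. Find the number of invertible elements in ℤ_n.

37688352

φ(79) = 79 − 1 = 78.
φ(599) = 599 − 1 = 598.
φ(809) = 809 − 1 = 808.
φ(38282689) = 78 × 598 × 808 = 37688352.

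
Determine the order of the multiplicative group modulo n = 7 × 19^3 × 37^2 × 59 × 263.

789158915136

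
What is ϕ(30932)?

12960

Factor 30932: 30932 = 2^2 × 11 × 19 × 37.
φ(30932) = 30932 · (1 − 1/2) · (1 − 1/11) · (1 − 1/19) · (1 − 1/37)
       = 30932 · 6480/15466 = 12960.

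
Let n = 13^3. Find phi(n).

2028

φ(13^3) = 13^2·(13−1) = 169·12 = 2028.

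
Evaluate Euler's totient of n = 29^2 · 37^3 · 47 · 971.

1785630288960

φ(1944098458201) = 1944098458201 · (1 − 1/29) · (1 − 1/37) · (1 − 1/47) · (1 − 1/971)
       = 1944098458201 · 44976960/48968501 = 1785630288960.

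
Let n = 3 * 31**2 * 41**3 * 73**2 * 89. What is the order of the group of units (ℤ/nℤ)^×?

57846711859200

φ(94239275669283) = 94239275669283 · (1 − 1/3) · (1 − 1/31) · (1 − 1/41) · (1 − 1/73) · (1 − 1/89)
       = 94239275669283 · 15206400/24773061 = 57846711859200.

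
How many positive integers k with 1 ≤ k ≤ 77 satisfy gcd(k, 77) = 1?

Prime factorization: 77 = 7 * 11.
φ(7) = 7 − 1 = 6.
φ(11) = 11 − 1 = 10.
Since φ is multiplicative, φ(77) = 6 · 10 = 60.

60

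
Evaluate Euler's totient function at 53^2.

φ(53^2) = 53^1·(53−1) = 53·52 = 2756.

2756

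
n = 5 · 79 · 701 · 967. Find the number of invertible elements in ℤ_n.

210974400

φ(267757465) = 267757465 · (1 − 1/5) · (1 − 1/79) · (1 − 1/701) · (1 − 1/967)
       = 267757465 · 210974400/267757465 = 210974400.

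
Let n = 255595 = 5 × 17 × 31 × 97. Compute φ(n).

φ(255595) = 255595 · (1 − 1/5) · (1 − 1/17) · (1 − 1/31) · (1 − 1/97)
       = 255595 · 184320/255595 = 184320.

184320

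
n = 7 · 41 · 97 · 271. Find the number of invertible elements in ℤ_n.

6220800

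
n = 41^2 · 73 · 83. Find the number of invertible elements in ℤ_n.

φ(10185179) = 10185179 · (1 − 1/41) · (1 − 1/73) · (1 − 1/83)
       = 10185179 · 236160/248419 = 9682560.

9682560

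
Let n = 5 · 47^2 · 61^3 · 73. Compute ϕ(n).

139014178560

φ(183011375585) = 183011375585 · (1 − 1/5) · (1 − 1/47) · (1 − 1/61) · (1 − 1/73)
       = 183011375585 · 794880/1046455 = 139014178560.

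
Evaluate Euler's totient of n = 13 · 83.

984

φ(1079) = 1079 · (1 − 1/13) · (1 − 1/83)
       = 1079 · 984/1079 = 984.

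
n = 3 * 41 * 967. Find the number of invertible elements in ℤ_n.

φ(3) = 3 − 1 = 2.
φ(41) = 41 − 1 = 40.
φ(967) = 967 − 1 = 966.
Since φ is multiplicative, φ(118941) = 2 · 40 · 966 = 77280.

77280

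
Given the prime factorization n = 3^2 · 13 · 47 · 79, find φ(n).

258336

φ(3^2) = 3^2 − 3^1 = 9 − 3 = 6.
φ(13) = 13 − 1 = 12.
φ(47) = 47 − 1 = 46.
φ(79) = 79 − 1 = 78.
φ(434421) = 6 × 12 × 46 × 78 = 258336.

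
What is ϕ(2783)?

2420

2783 = 11^2 · 23.
φ(11^2) = 11^1·(11−1) = 11·10 = 110.
φ(23) = 23 − 1 = 22.
Since φ is multiplicative, φ(2783) = 110 · 22 = 2420.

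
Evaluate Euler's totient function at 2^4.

φ(16) = 16 · (1 − 1/2)
       = 16 · 1/2 = 8.

8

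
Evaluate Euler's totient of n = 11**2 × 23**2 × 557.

30946960

φ(35653013) = 35653013 · (1 − 1/11) · (1 − 1/23) · (1 − 1/557)
       = 35653013 · 122320/140921 = 30946960.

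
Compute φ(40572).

First factor: 40572 = 2^2 * 3^2 * 7^2 * 23.
φ(40572) = 40572 · (1 − 1/2) · (1 − 1/3) · (1 − 1/7) · (1 − 1/23)
       = 40572 · 264/966 = 11088.

11088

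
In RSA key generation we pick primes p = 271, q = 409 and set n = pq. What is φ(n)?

110160

φ(110839) = 110839 · (1 − 1/271) · (1 − 1/409)
       = 110839 · 110160/110839 = 110160.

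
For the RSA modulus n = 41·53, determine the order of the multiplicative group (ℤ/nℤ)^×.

φ(pq) = (p−1)(q−1) = 40 · 52 = 2080.

2080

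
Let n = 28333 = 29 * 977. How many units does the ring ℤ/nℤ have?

φ(29) = 29 − 1 = 28.
φ(977) = 977 − 1 = 976.
φ(28333) = 28 × 976 = 27328.

27328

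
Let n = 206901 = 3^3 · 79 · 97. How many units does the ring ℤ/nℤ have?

φ(206901) = 206901 · (1 − 1/3) · (1 − 1/79) · (1 − 1/97)
       = 206901 · 14976/22989 = 134784.

134784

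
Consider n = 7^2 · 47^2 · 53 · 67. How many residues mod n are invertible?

φ(384363791) = 384363791 · (1 − 1/7) · (1 − 1/47) · (1 − 1/53) · (1 − 1/67)
       = 384363791 · 947232/1168279 = 311639328.

311639328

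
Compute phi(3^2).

6

φ(3^2) = 3^1·(3−1) = 3·2 = 6.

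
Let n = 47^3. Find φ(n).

101614

φ(103823) = 103823 · (1 − 1/47)
       = 103823 · 46/47 = 101614.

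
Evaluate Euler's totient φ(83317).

69888

83317 = 13**2 · 17 · 29.
φ(13^2) = 13^1·(13−1) = 13·12 = 156.
φ(17) = 17 − 1 = 16.
φ(29) = 29 − 1 = 28.
φ(83317) = 156 × 16 × 28 = 69888.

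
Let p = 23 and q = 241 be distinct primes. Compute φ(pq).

φ(pq) = (p−1)(q−1) = 22 · 240 = 5280.

5280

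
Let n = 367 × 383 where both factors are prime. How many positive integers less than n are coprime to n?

139812

φ(n) = (p − 1)(q − 1) = (367−1)(383−1) = 366·382 = 139812.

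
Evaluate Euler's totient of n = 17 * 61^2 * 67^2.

258952320

φ(283960673) = 283960673 · (1 − 1/17) · (1 − 1/61) · (1 − 1/67)
       = 283960673 · 63360/69479 = 258952320.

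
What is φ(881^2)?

φ(776161) = 776161 · (1 − 1/881)
       = 776161 · 880/881 = 775280.

775280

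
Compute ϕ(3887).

3432

3887 = 13**2 × 23.
φ(13^2) = 13^2 − 13^1 = 169 − 13 = 156.
φ(23) = 23 − 1 = 22.
Since φ is multiplicative, φ(3887) = 156 · 22 = 3432.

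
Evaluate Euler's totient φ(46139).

42336

Factor 46139: 46139 = 29 * 37 * 43.
φ(46139) = 46139 · (1 − 1/29) · (1 − 1/37) · (1 − 1/43)
       = 46139 · 42336/46139 = 42336.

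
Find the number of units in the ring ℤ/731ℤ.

672

Factor 731: 731 = 17 × 43.
φ(17) = 17 − 1 = 16.
φ(43) = 43 − 1 = 42.
φ(731) = 16 × 42 = 672.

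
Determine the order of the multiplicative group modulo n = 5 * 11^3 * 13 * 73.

4181760

φ(5) = 5 − 1 = 4.
φ(11^3) = 11^2·(11−1) = 121·10 = 1210.
φ(13) = 13 − 1 = 12.
φ(73) = 73 − 1 = 72.
Multiply: 4 · 1210 · 12 · 72 = 4181760.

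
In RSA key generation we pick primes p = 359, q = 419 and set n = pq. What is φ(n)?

φ(pq) = (p−1)(q−1) = 358 · 418 = 149644.

149644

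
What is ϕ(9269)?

7920

Factor 9269: 9269 = 13 × 23 × 31.
φ(9269) = 9269 · (1 − 1/13) · (1 − 1/23) · (1 − 1/31)
       = 9269 · 7920/9269 = 7920.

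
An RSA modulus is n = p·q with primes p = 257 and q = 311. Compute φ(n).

79360

φ(257) = 257 − 1 = 256.
φ(311) = 311 − 1 = 310.
Since φ is multiplicative, φ(79927) = 256 · 310 = 79360.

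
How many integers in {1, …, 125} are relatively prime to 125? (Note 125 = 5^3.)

φ(5^3) = 5^2·(5−1) = 25·4 = 100.

100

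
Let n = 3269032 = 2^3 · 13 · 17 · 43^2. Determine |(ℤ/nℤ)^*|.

1387008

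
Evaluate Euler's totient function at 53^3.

φ(53^3) = 53^3 − 53^2 = 148877 − 2809 = 146068.

146068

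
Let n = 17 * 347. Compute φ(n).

5536

φ(5899) = 5899 · (1 − 1/17) · (1 − 1/347)
       = 5899 · 5536/5899 = 5536.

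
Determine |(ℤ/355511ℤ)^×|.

295680

355511 = 13 · 23 · 29 · 41.
φ(13) = 13 − 1 = 12.
φ(23) = 23 − 1 = 22.
φ(29) = 29 − 1 = 28.
φ(41) = 41 − 1 = 40.
φ(355511) = 12 × 22 × 28 × 40 = 295680.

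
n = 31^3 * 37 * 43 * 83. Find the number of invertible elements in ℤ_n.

3574458720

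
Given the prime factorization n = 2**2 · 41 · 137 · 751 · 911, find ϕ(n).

7425600000

φ(15371729348) = 15371729348 · (1 − 1/2) · (1 − 1/41) · (1 − 1/137) · (1 − 1/751) · (1 − 1/911)
       = 15371729348 · 3712800000/7685864674 = 7425600000.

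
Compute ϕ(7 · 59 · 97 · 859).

28664064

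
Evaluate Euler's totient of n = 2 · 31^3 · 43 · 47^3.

123040328040

φ(2) = 2 − 1 = 1.
φ(31^3) = 31^3 − 31^2 = 29791 − 961 = 28830.
φ(43) = 43 − 1 = 42.
φ(47^3) = 47^3 − 47^2 = 103823 − 2209 = 101614.
Multiply: 1 · 28830 · 42 · 101614 = 123040328040.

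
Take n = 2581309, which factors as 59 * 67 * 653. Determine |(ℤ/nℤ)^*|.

2495856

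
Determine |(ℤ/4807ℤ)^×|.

3960

First factor: 4807 = 11 * 19 * 23.
φ(4807) = 4807 · (1 − 1/11) · (1 − 1/19) · (1 − 1/23)
       = 4807 · 3960/4807 = 3960.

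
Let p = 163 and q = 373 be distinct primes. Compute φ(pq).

φ(pq) = (p−1)(q−1) = 162 · 372 = 60264.

60264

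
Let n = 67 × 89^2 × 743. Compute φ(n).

φ(394315301) = 394315301 · (1 − 1/67) · (1 − 1/89) · (1 − 1/743)
       = 394315301 · 4309536/4430509 = 383548704.

383548704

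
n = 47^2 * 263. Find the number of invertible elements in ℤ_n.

φ(580967) = 580967 · (1 − 1/47) · (1 − 1/263)
       = 580967 · 12052/12361 = 566444.

566444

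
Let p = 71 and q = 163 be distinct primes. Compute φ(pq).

φ(71) = 71 − 1 = 70.
φ(163) = 163 − 1 = 162.
Multiply: 70 · 162 = 11340.

11340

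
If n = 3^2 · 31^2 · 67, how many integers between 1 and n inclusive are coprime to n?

φ(3^2) = 3^2 − 3^1 = 9 − 3 = 6.
φ(31^2) = 31^1·(31−1) = 31·30 = 930.
φ(67) = 67 − 1 = 66.
Since φ is multiplicative, φ(579483) = 6 · 930 · 66 = 368280.

368280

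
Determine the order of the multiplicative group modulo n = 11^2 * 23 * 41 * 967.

93508800

φ(110337601) = 110337601 · (1 − 1/11) · (1 − 1/23) · (1 − 1/41) · (1 − 1/967)
       = 110337601 · 8500800/10030691 = 93508800.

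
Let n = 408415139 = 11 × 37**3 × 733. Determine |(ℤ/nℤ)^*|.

360758880

φ(11) = 11 − 1 = 10.
φ(37^3) = 37^2·(37−1) = 1369·36 = 49284.
φ(733) = 733 − 1 = 732.
Multiply: 10 · 49284 · 732 = 360758880.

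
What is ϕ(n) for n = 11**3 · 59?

70180

φ(78529) = 78529 · (1 − 1/11) · (1 − 1/59)
       = 78529 · 580/649 = 70180.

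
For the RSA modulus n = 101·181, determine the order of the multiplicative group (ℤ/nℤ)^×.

φ(pq) = (p−1)(q−1) = 100 · 180 = 18000.

18000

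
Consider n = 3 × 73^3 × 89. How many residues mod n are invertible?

φ(3) = 3 − 1 = 2.
φ(73^3) = 73^2·(73−1) = 5329·72 = 383688.
φ(89) = 89 − 1 = 88.
φ(103867539) = 2 × 383688 × 88 = 67529088.

67529088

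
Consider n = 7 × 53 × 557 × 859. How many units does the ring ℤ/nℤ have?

φ(7) = 7 − 1 = 6.
φ(53) = 53 − 1 = 52.
φ(557) = 557 − 1 = 556.
φ(859) = 859 − 1 = 858.
Multiply: 6 · 52 · 556 · 858 = 148838976.

148838976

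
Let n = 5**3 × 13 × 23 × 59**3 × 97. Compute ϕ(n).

φ(5^3) = 5^2·(5−1) = 25·4 = 100.
φ(13) = 13 − 1 = 12.
φ(23) = 23 − 1 = 22.
φ(59^3) = 59^3 − 59^2 = 205379 − 3481 = 201898.
φ(97) = 97 − 1 = 96.
Multiply: 100 · 12 · 22 · 201898 · 96 = 511690291200.

511690291200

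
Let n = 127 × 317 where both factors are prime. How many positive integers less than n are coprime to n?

φ(127) = 127 − 1 = 126.
φ(317) = 317 − 1 = 316.
Multiply: 126 · 316 = 39816.

39816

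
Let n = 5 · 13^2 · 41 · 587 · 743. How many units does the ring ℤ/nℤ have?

φ(5) = 5 − 1 = 4.
φ(13^2) = 13^1·(13−1) = 13·12 = 156.
φ(41) = 41 − 1 = 40.
φ(587) = 587 − 1 = 586.
φ(743) = 743 − 1 = 742.
φ(15110104945) = 4 × 156 × 40 × 586 × 742 = 10852907520.

10852907520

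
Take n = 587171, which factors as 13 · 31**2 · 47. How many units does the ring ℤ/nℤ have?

513360

φ(587171) = 587171 · (1 − 1/13) · (1 − 1/31) · (1 − 1/47)
       = 587171 · 16560/18941 = 513360.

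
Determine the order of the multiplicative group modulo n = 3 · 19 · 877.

φ(3) = 3 − 1 = 2.
φ(19) = 19 − 1 = 18.
φ(877) = 877 − 1 = 876.
Multiply: 2 · 18 · 876 = 31536.

31536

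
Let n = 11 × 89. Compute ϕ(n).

880

φ(979) = 979 · (1 − 1/11) · (1 − 1/89)
       = 979 · 880/979 = 880.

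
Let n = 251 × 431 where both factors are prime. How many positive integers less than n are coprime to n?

φ(251) = 251 − 1 = 250.
φ(431) = 431 − 1 = 430.
Since φ is multiplicative, φ(108181) = 250 · 430 = 107500.

107500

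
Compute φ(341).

Prime factorization: 341 = 11 × 31.
φ(11) = 11 − 1 = 10.
φ(31) = 31 − 1 = 30.
φ(341) = 10 × 30 = 300.

300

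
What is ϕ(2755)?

2016

Prime factorization: 2755 = 5 · 19 · 29.
φ(2755) = 2755 · (1 − 1/5) · (1 − 1/19) · (1 − 1/29)
       = 2755 · 2016/2755 = 2016.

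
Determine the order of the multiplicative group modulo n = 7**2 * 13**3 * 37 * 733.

2244557952

φ(7^2) = 7^1·(7−1) = 7·6 = 42.
φ(13^3) = 13^3 − 13^2 = 2197 − 169 = 2028.
φ(37) = 37 − 1 = 36.
φ(733) = 733 − 1 = 732.
Since φ is multiplicative, φ(2919657013) = 42 · 2028 · 36 · 732 = 2244557952.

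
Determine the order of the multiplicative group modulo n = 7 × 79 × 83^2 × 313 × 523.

518755715712

φ(7) = 7 − 1 = 6.
φ(79) = 79 − 1 = 78.
φ(83^2) = 83^1·(83−1) = 83·82 = 6806.
φ(313) = 313 − 1 = 312.
φ(523) = 523 − 1 = 522.
Multiply: 6 · 78 · 6806 · 312 · 522 = 518755715712.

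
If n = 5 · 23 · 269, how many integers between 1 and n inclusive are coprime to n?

23584

φ(5) = 5 − 1 = 4.
φ(23) = 23 − 1 = 22.
φ(269) = 269 − 1 = 268.
Multiply: 4 · 22 · 268 = 23584.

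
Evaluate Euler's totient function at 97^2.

9312

φ(97^2) = 97^2 − 97^1 = 9409 − 97 = 9312.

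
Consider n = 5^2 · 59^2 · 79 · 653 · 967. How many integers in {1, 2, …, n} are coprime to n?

3362244762240

φ(4341209838725) = 4341209838725 · (1 − 1/5) · (1 − 1/59) · (1 − 1/79) · (1 − 1/653) · (1 − 1/967)
       = 4341209838725 · 11397439872/14715965555 = 3362244762240.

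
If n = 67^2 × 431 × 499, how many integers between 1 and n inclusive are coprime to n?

946927080

φ(965444741) = 965444741 · (1 − 1/67) · (1 − 1/431) · (1 − 1/499)
       = 965444741 · 14133240/14409623 = 946927080.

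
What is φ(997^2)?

993012

φ(994009) = 994009 · (1 − 1/997)
       = 994009 · 996/997 = 993012.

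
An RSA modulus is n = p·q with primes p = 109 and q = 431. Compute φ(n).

46440

φ(pq) = (p−1)(q−1) = 108 · 430 = 46440.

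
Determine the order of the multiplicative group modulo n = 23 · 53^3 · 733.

2352279072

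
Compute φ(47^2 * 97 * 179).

36944256

φ(38354867) = 38354867 · (1 − 1/47) · (1 − 1/97) · (1 − 1/179)
       = 38354867 · 786048/816061 = 36944256.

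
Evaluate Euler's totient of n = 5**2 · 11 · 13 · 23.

φ(5^2) = 5^2 − 5^1 = 25 − 5 = 20.
φ(11) = 11 − 1 = 10.
φ(13) = 13 − 1 = 12.
φ(23) = 23 − 1 = 22.
Since φ is multiplicative, φ(82225) = 20 · 10 · 12 · 22 = 52800.

52800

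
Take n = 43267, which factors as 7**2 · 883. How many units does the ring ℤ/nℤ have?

φ(7^2) = 7^2 − 7^1 = 49 − 7 = 42.
φ(883) = 883 − 1 = 882.
Since φ is multiplicative, φ(43267) = 42 · 882 = 37044.

37044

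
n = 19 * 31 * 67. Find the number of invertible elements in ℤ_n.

35640

φ(39463) = 39463 · (1 − 1/19) · (1 − 1/31) · (1 − 1/67)
       = 39463 · 35640/39463 = 35640.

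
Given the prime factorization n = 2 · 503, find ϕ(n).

502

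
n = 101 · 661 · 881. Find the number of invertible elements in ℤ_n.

φ(101) = 101 − 1 = 100.
φ(661) = 661 − 1 = 660.
φ(881) = 881 − 1 = 880.
φ(58816441) = 100 × 660 × 880 = 58080000.

58080000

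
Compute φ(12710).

Factor 12710: 12710 = 2 × 5 × 31 × 41.
φ(2) = 2 − 1 = 1.
φ(5) = 5 − 1 = 4.
φ(31) = 31 − 1 = 30.
φ(41) = 41 − 1 = 40.
φ(12710) = 1 × 4 × 30 × 40 = 4800.

4800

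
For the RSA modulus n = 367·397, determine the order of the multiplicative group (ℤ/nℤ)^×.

φ(367) = 367 − 1 = 366.
φ(397) = 397 − 1 = 396.
Multiply: 366 · 396 = 144936.

144936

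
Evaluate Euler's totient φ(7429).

First factor: 7429 = 17 * 19 * 23.
φ(7429) = 7429 · (1 − 1/17) · (1 − 1/19) · (1 − 1/23)
       = 7429 · 6336/7429 = 6336.

6336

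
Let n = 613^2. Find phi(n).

375156

φ(375769) = 375769 · (1 − 1/613)
       = 375769 · 612/613 = 375156.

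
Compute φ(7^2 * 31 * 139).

173880

φ(211141) = 211141 · (1 − 1/7) · (1 − 1/31) · (1 − 1/139)
       = 211141 · 24840/30163 = 173880.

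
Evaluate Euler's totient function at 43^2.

φ(1849) = 1849 · (1 − 1/43)
       = 1849 · 42/43 = 1806.

1806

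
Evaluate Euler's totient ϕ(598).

264

Prime factorization: 598 = 2 · 13 · 23.
φ(598) = 598 · (1 − 1/2) · (1 − 1/13) · (1 − 1/23)
       = 598 · 264/598 = 264.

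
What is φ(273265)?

Factor 273265: 273265 = 5 · 31 · 41 · 43.
φ(5) = 5 − 1 = 4.
φ(31) = 31 − 1 = 30.
φ(41) = 41 − 1 = 40.
φ(43) = 43 − 1 = 42.
Since φ is multiplicative, φ(273265) = 4 · 30 · 40 · 42 = 201600.

201600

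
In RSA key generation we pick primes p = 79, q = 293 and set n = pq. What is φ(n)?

φ(23147) = 23147 · (1 − 1/79) · (1 − 1/293)
       = 23147 · 22776/23147 = 22776.

22776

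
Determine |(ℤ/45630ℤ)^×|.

11232

45630 = 2 · 3^3 · 5 · 13^2.
φ(45630) = 45630 · (1 − 1/2) · (1 − 1/3) · (1 − 1/5) · (1 − 1/13)
       = 45630 · 96/390 = 11232.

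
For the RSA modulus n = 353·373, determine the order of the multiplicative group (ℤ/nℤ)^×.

For distinct primes, φ(pq) = (p−1)(q−1) = 352 × 372 = 130944.

130944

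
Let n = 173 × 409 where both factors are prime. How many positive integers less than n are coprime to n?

70176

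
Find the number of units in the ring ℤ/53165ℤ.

Prime factorization: 53165 = 5 * 7**3 * 31.
φ(5) = 5 − 1 = 4.
φ(7^3) = 7^2·(7−1) = 49·6 = 294.
φ(31) = 31 − 1 = 30.
Since φ is multiplicative, φ(53165) = 4 · 294 · 30 = 35280.

35280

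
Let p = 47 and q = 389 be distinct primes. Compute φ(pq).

For distinct primes, φ(pq) = (p−1)(q−1) = 46 × 388 = 17848.

17848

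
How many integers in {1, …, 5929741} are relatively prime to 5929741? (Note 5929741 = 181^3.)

φ(181^3) = 181^2·(181−1) = 32761·180 = 5896980.

5896980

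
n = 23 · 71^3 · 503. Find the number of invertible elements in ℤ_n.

3897096280

φ(4140672359) = 4140672359 · (1 − 1/23) · (1 − 1/71) · (1 − 1/503)
       = 4140672359 · 773080/821399 = 3897096280.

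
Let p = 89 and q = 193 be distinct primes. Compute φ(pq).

16896

φ(pq) = (p−1)(q−1) = 88 · 192 = 16896.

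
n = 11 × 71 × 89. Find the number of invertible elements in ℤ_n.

61600

φ(69509) = 69509 · (1 − 1/11) · (1 − 1/71) · (1 − 1/89)
       = 69509 · 61600/69509 = 61600.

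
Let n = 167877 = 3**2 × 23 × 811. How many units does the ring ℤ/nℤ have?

φ(3^2) = 3^2 − 3^1 = 9 − 3 = 6.
φ(23) = 23 − 1 = 22.
φ(811) = 811 − 1 = 810.
φ(167877) = 6 × 22 × 810 = 106920.

106920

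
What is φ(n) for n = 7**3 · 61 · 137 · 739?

φ(2118307289) = 2118307289 · (1 − 1/7) · (1 − 1/61) · (1 − 1/137) · (1 − 1/739)
       = 2118307289 · 36132480/43230761 = 1770491520.

1770491520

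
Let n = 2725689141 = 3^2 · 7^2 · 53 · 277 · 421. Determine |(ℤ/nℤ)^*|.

1519015680

φ(2725689141) = 2725689141 · (1 − 1/3) · (1 − 1/7) · (1 − 1/53) · (1 − 1/277) · (1 − 1/421)
       = 2725689141 · 72334080/129794721 = 1519015680.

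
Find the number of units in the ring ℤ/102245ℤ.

68640

Factor 102245: 102245 = 5 * 11**2 * 13**2.
φ(102245) = 102245 · (1 − 1/5) · (1 − 1/11) · (1 − 1/13)
       = 102245 · 480/715 = 68640.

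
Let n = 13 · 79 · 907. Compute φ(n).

φ(931489) = 931489 · (1 − 1/13) · (1 − 1/79) · (1 − 1/907)
       = 931489 · 848016/931489 = 848016.

848016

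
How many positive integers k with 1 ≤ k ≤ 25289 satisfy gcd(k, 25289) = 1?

21780

25289 = 11^3 · 19.
φ(25289) = 25289 · (1 − 1/11) · (1 − 1/19)
       = 25289 · 180/209 = 21780.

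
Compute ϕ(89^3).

φ(89^3) = 89^2·(89−1) = 7921·88 = 697048.

697048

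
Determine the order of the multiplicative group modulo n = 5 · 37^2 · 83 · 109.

47184768

φ(5) = 5 − 1 = 4.
φ(37^2) = 37^2 − 37^1 = 1369 − 37 = 1332.
φ(83) = 83 − 1 = 82.
φ(109) = 109 − 1 = 108.
Since φ is multiplicative, φ(61926715) = 4 · 1332 · 82 · 108 = 47184768.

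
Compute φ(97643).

72576

Prime factorization: 97643 = 7 · 13 · 29 · 37.
φ(7) = 7 − 1 = 6.
φ(13) = 13 − 1 = 12.
φ(29) = 29 − 1 = 28.
φ(37) = 37 − 1 = 36.
Since φ is multiplicative, φ(97643) = 6 · 12 · 28 · 36 = 72576.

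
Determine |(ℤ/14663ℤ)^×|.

First factor: 14663 = 11 · 31 · 43.
φ(14663) = 14663 · (1 − 1/11) · (1 − 1/31) · (1 − 1/43)
       = 14663 · 12600/14663 = 12600.

12600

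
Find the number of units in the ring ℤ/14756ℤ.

5760

14756 = 2**2 * 7 * 17 * 31.
φ(14756) = 14756 · (1 − 1/2) · (1 − 1/7) · (1 − 1/17) · (1 − 1/31)
       = 14756 · 2880/7378 = 5760.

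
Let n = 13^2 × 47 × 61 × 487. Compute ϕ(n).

209252160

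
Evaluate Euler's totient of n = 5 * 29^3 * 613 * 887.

51073916544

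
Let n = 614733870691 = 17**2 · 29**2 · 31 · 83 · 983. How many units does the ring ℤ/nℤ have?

φ(17^2) = 17^1·(17−1) = 17·16 = 272.
φ(29^2) = 29^2 − 29^1 = 841 − 29 = 812.
φ(31) = 31 − 1 = 30.
φ(83) = 83 − 1 = 82.
φ(983) = 983 − 1 = 982.
Multiply: 272 · 812 · 30 · 82 · 982 = 533545582080.

533545582080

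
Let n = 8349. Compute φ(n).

4840

First factor: 8349 = 3 · 11^2 · 23.
φ(8349) = 8349 · (1 − 1/3) · (1 − 1/11) · (1 − 1/23)
       = 8349 · 440/759 = 4840.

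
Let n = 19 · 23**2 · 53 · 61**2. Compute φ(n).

φ(1982187863) = 1982187863 · (1 − 1/19) · (1 − 1/23) · (1 − 1/53) · (1 − 1/61)
       = 1982187863 · 1235520/1412821 = 1733434560.

1733434560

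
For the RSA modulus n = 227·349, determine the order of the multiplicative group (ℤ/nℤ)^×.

78648

φ(227) = 227 − 1 = 226.
φ(349) = 349 − 1 = 348.
Multiply: 226 · 348 = 78648.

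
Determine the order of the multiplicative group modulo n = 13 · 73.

φ(13) = 13 − 1 = 12.
φ(73) = 73 − 1 = 72.
φ(949) = 12 × 72 = 864.

864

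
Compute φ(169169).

121680

Factor 169169: 169169 = 7 · 11 · 13^3.
φ(7) = 7 − 1 = 6.
φ(11) = 11 − 1 = 10.
φ(13^3) = 13^3 − 13^2 = 2197 − 169 = 2028.
Since φ is multiplicative, φ(169169) = 6 · 10 · 2028 = 121680.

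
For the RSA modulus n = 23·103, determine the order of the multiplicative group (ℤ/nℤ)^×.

φ(n) = (p − 1)(q − 1) = (23−1)(103−1) = 22·102 = 2244.

2244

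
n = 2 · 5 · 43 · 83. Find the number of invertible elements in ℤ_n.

13776

φ(2) = 2 − 1 = 1.
φ(5) = 5 − 1 = 4.
φ(43) = 43 − 1 = 42.
φ(83) = 83 − 1 = 82.
φ(35690) = 1 × 4 × 42 × 82 = 13776.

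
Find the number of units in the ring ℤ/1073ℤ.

1008

First factor: 1073 = 29 * 37.
φ(29) = 29 − 1 = 28.
φ(37) = 37 − 1 = 36.
φ(1073) = 28 × 36 = 1008.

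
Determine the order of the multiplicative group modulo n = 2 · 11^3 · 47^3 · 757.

92952422640

φ(2) = 2 − 1 = 1.
φ(11^3) = 11^3 − 11^2 = 1331 − 121 = 1210.
φ(47^3) = 47^3 − 47^2 = 103823 − 2209 = 101614.
φ(757) = 757 − 1 = 756.
φ(209217257282) = 1 × 1210 × 101614 × 756 = 92952422640.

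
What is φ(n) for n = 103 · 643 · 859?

56185272

φ(103) = 103 − 1 = 102.
φ(643) = 643 − 1 = 642.
φ(859) = 859 − 1 = 858.
Since φ is multiplicative, φ(56890711) = 102 · 642 · 858 = 56185272.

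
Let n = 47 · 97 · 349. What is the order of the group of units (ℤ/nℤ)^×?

1536768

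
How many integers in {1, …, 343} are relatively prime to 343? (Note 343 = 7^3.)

294

φ(343) = 343 · (1 − 1/7)
       = 343 · 6/7 = 294.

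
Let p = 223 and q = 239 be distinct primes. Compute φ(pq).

φ(pq) = (p−1)(q−1) = 222 · 238 = 52836.

52836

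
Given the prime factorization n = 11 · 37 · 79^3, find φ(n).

φ(200666873) = 200666873 · (1 − 1/11) · (1 − 1/37) · (1 − 1/79)
       = 200666873 · 28080/32153 = 175247280.

175247280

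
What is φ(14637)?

7680

Prime factorization: 14637 = 3 · 7 · 17 · 41.
φ(14637) = 14637 · (1 − 1/3) · (1 − 1/7) · (1 − 1/17) · (1 − 1/41)
       = 14637 · 7680/14637 = 7680.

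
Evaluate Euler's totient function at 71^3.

φ(71^3) = 71^2·(71−1) = 5041·70 = 352870.

352870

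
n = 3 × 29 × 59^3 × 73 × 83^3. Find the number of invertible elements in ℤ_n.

459856762460928

φ(745817251475823) = 745817251475823 · (1 − 1/3) · (1 − 1/29) · (1 − 1/59) · (1 − 1/73) · (1 − 1/83)
       = 745817251475823 · 19176192/31100847 = 459856762460928.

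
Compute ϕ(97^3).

φ(97^3) = 97^3 − 97^2 = 912673 − 9409 = 903264.

903264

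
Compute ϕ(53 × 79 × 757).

3066336

φ(3169559) = 3169559 · (1 − 1/53) · (1 − 1/79) · (1 − 1/757)
       = 3169559 · 3066336/3169559 = 3066336.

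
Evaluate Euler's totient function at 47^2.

2162

φ(47^2) = 47^2 − 47^1 = 2209 − 47 = 2162.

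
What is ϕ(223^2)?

φ(49729) = 49729 · (1 − 1/223)
       = 49729 · 222/223 = 49506.

49506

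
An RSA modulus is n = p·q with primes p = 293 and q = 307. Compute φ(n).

φ(n) = (p − 1)(q − 1) = (293−1)(307−1) = 292·306 = 89352.

89352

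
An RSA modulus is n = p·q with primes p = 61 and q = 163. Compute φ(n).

9720

For distinct primes, φ(pq) = (p−1)(q−1) = 60 × 162 = 9720.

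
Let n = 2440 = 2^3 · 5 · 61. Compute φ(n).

φ(2^3) = 2^3 − 2^2 = 8 − 4 = 4.
φ(5) = 5 − 1 = 4.
φ(61) = 61 − 1 = 60.
Since φ is multiplicative, φ(2440) = 4 · 4 · 60 = 960.

960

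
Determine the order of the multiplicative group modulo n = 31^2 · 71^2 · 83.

379012200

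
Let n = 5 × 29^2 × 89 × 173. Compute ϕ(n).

49161728

φ(5) = 5 − 1 = 4.
φ(29^2) = 29^2 − 29^1 = 841 − 29 = 812.
φ(89) = 89 − 1 = 88.
φ(173) = 173 − 1 = 172.
Multiply: 4 · 812 · 88 · 172 = 49161728.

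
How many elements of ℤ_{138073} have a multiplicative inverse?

117936

Prime factorization: 138073 = 13^2 · 19 · 43.
φ(138073) = 138073 · (1 − 1/13) · (1 − 1/19) · (1 − 1/43)
       = 138073 · 9072/10621 = 117936.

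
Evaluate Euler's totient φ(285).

Prime factorization: 285 = 3 * 5 * 19.
φ(3) = 3 − 1 = 2.
φ(5) = 5 − 1 = 4.
φ(19) = 19 − 1 = 18.
Since φ is multiplicative, φ(285) = 2 · 4 · 18 = 144.

144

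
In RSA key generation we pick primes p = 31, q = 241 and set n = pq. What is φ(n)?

7200

φ(pq) = (p−1)(q−1) = 30 · 240 = 7200.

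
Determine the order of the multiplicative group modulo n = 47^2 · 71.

151340

φ(47^2) = 47^1·(47−1) = 47·46 = 2162.
φ(71) = 71 − 1 = 70.
φ(156839) = 2162 × 70 = 151340.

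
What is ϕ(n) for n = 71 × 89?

φ(6319) = 6319 · (1 − 1/71) · (1 − 1/89)
       = 6319 · 6160/6319 = 6160.

6160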